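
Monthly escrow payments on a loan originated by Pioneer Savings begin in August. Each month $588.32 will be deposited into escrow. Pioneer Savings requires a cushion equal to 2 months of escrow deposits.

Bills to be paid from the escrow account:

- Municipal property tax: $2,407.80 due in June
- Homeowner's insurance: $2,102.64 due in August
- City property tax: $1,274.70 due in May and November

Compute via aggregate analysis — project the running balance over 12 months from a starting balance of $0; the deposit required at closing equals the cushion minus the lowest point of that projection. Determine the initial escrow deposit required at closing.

$2,690.96

Cushion = 2 × $588.32 = $1,176.64
Trial balance (start $0, +$588.32 each month, − disbursements):
  Aug: +$588.32 − $2,102.64 → -$1,514.32
  Sep: +$588.32 → -$926.00
  Oct: +$588.32 → -$337.68
  Nov: +$588.32 − $1,274.70 → -$1,024.06
  Dec: +$588.32 → -$435.74
  Jan: +$588.32 → $152.58
  Feb: +$588.32 → $740.90
  Mar: +$588.32 → $1,329.22
  Apr: +$588.32 → $1,917.54
  May: +$588.32 − $1,274.70 → $1,231.16
  Jun: +$588.32 − $2,407.80 → -$588.32
  Jul: +$588.32 → $0.00
Lowest trial balance = -$1,514.32 (Aug)
Initial deposit = cushion − low point = $1,176.64 − (-$1,514.32) = $2,690.96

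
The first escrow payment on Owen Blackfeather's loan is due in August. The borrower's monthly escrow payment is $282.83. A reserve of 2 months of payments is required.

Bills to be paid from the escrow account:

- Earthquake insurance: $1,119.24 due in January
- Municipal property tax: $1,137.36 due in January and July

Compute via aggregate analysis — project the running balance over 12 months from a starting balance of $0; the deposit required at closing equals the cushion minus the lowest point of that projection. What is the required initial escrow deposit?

Cushion = 2 × $282.83 = $565.66
Trial balance (start $0, +$282.83 each month, − disbursements):
  Aug: +$282.83 → $282.83
  Sep: +$282.83 → $565.66
  Oct: +$282.83 → $848.49
  Nov: +$282.83 → $1,131.32
  Dec: +$282.83 → $1,414.15
  Jan: +$282.83 − $2,256.60 → -$559.62
  Feb: +$282.83 → -$276.79
  Mar: +$282.83 → $6.04
  Apr: +$282.83 → $288.87
  May: +$282.83 → $571.70
  Jun: +$282.83 → $854.53
  Jul: +$282.83 − $1,137.36 → $0.00
Lowest trial balance = -$559.62 (Jan)
Initial deposit = cushion − low point = $565.66 − (-$559.62) = $1,125.28

$1,125.28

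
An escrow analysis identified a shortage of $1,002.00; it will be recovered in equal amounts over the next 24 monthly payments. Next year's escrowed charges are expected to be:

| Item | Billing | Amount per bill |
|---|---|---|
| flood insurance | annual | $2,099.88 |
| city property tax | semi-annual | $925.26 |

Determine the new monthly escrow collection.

$370.95

Flood insurance: $2,099.88 per year
City property tax: $925.26 × 2 = $1,850.52 per year
Total per year = $2,099.88 + $1,850.52 = $3,950.40
Monthly escrow = $3,950.40 ÷ 12 = $329.20
Monthly shortage recovery: $1,002.00 / 24 = $41.75
New monthly escrow = $329.20 + $41.75 = $370.95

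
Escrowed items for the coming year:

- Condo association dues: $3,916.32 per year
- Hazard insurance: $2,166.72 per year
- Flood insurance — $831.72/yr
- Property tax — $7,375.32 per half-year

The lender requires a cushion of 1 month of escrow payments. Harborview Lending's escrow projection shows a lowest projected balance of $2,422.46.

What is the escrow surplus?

Condo association dues = $3,916.32 annually
Hazard insurance = $2,166.72 annually
Flood insurance = $831.72 annually
Property tax = $7,375.32 × 2 = $14,750.64 annually
Yearly total = $3,916.32 + $2,166.72 + $831.72 + $14,750.64 = $21,665.40
Base monthly escrow = $21,665.40 ÷ 12 = $1,805.45
Required cushion = 1 × $1,805.45 = $1,805.45
Surplus = $2,422.46 − $1,805.45 = $617.01

$617.01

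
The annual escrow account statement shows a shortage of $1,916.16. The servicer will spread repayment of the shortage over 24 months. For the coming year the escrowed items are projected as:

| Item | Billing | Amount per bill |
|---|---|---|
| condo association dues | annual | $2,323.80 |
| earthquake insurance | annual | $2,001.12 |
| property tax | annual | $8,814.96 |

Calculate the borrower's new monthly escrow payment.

Condo association dues: $2,323.80
Earthquake insurance: $2,001.12
Property tax: $8,814.96
Yearly total = $13,139.88
Per month = $13,139.88 / 12 = $1,094.99
Monthly shortage recovery: $1,916.16 / 24 = $79.84
Adjusted monthly = $1,094.99 + $79.84 = $1,174.83

$1,174.83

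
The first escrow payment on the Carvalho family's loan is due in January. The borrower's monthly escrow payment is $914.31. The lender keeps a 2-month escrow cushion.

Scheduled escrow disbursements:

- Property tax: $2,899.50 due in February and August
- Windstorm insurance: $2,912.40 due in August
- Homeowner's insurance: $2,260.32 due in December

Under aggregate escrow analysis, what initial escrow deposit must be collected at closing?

$3,225.54

Cushion = 2 × $914.31 = $1,828.62
Trial balance (start $0, +$914.31 each month, − disbursements):
  Jan: +$914.31 → $914.31
  Feb: +$914.31 − $2,899.50 → -$1,070.88
  Mar: +$914.31 → -$156.57
  Apr: +$914.31 → $757.74
  May: +$914.31 → $1,672.05
  Jun: +$914.31 → $2,586.36
  Jul: +$914.31 → $3,500.67
  Aug: +$914.31 − $5,811.90 → -$1,396.92
  Sep: +$914.31 → -$482.61
  Oct: +$914.31 → $431.70
  Nov: +$914.31 → $1,346.01
  Dec: +$914.31 − $2,260.32 → $0.00
Lowest trial balance = -$1,396.92 (Aug)
Initial deposit = cushion − low point = $1,828.62 − (-$1,396.92) = $3,225.54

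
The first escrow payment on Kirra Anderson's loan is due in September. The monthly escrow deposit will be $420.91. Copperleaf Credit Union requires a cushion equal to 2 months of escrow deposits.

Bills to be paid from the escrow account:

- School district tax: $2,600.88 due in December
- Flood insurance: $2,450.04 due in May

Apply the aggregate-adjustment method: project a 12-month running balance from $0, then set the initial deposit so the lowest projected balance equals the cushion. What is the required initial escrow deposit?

$2,104.55

Cushion = 2 × $420.91 = $841.82
Trial balance (start $0, +$420.91 each month, − disbursements):
  Sep: +$420.91 → $420.91
  Oct: +$420.91 → $841.82
  Nov: +$420.91 → $1,262.73
  Dec: +$420.91 − $2,600.88 → -$917.24
  Jan: +$420.91 → -$496.33
  Feb: +$420.91 → -$75.42
  Mar: +$420.91 → $345.49
  Apr: +$420.91 → $766.40
  May: +$420.91 − $2,450.04 → -$1,262.73
  Jun: +$420.91 → -$841.82
  Jul: +$420.91 → -$420.91
  Aug: +$420.91 → $0.00
Lowest trial balance = -$1,262.73 (May)
Initial deposit = cushion − low point = $841.82 − (-$1,262.73) = $2,104.55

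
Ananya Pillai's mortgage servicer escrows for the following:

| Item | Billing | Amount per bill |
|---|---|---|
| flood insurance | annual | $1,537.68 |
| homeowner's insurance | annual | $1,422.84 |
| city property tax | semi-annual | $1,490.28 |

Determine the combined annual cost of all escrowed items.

Flood insurance — $1,537.68/yr
Homeowner's insurance — $1,422.84/yr
City property tax — $1,490.28 × 2 = $2,980.56/yr
Yearly total = $1,537.68 + $1,422.84 + $2,980.56 = $5,941.08

$5,941.08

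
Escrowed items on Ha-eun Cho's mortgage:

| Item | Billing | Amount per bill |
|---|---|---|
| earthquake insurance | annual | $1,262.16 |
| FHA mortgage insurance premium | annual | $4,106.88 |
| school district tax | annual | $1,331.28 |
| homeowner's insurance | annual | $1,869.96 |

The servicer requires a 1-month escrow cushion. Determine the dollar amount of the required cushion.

Earthquake insurance — $1,262.16 per year
FHA mortgage insurance premium — $4,106.88 per year
School district tax — $1,331.28 per year
Homeowner's insurance — $1,869.96 per year
Total per year = $1,262.16 + $4,106.88 + $1,331.28 + $1,869.96 = $8,570.28
Monthly escrow = $8,570.28 / 12 = $714.19
Cushion = 1 × $714.19 = $714.19

$714.19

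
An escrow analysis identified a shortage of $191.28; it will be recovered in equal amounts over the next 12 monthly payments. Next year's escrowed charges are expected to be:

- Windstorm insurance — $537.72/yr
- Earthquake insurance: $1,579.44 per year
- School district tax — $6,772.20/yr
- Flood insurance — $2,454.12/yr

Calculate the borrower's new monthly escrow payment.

Windstorm insurance — $537.72/yr
Earthquake insurance — $1,579.44/yr
School district tax — $6,772.20/yr
Flood insurance — $2,454.12/yr
Total per year = $537.72 + $1,579.44 + $6,772.20 + $2,454.12 = $11,343.48
Per month = $11,343.48 ÷ 12 = $945.29
Shortage per month = $191.28 ÷ 12 = $15.94
Adjusted monthly = $945.29 + $15.94 = $961.23

$961.23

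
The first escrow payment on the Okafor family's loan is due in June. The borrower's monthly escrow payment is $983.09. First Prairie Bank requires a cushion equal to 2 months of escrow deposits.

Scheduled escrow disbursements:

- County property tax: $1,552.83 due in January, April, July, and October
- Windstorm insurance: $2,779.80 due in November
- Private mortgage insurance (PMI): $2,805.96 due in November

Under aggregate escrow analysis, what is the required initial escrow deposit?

Cushion = 2 × $983.09 = $1,966.18
Trial balance (start $0, +$983.09 each month, − disbursements):
  Jun: +$983.09 → $983.09
  Jul: +$983.09 − $1,552.83 → $413.35
  Aug: +$983.09 → $1,396.44
  Sep: +$983.09 → $2,379.53
  Oct: +$983.09 − $1,552.83 → $1,809.79
  Nov: +$983.09 − $5,585.76 → -$2,792.88
  Dec: +$983.09 → -$1,809.79
  Jan: +$983.09 − $1,552.83 → -$2,379.53
  Feb: +$983.09 → -$1,396.44
  Mar: +$983.09 → -$413.35
  Apr: +$983.09 − $1,552.83 → -$983.09
  May: +$983.09 → $0.00
Lowest trial balance = -$2,792.88 (Nov)
Initial deposit = cushion − low point = $1,966.18 − (-$2,792.88) = $4,759.06

$4,759.06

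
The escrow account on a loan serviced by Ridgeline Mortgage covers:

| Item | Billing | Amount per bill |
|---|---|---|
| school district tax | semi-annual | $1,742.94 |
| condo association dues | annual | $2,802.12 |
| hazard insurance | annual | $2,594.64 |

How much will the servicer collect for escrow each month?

School district tax — $1,742.94 × 2 = $3,485.88 annually
Condo association dues — $2,802.12 annually
Hazard insurance — $2,594.64 annually
Yearly total = $3,485.88 + $2,802.12 + $2,594.64 = $8,882.64
Monthly = $8,882.64 ÷ 12 = $740.22

$740.22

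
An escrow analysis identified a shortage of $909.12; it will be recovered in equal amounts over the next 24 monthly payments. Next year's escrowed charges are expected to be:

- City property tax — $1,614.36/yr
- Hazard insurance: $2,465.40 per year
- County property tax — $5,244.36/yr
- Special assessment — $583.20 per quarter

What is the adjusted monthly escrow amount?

$1,009.29

City property tax — $1,614.36 annually
Hazard insurance — $2,465.40 annually
County property tax — $5,244.36 annually
Special assessment — $583.20 × 4 = $2,332.80 annually
Combined annual = $1,614.36 + $2,465.40 + $5,244.36 + $2,332.80 = $11,656.92
Monthly = $11,656.92 / 12 = $971.41
Shortage spread = $909.12 ÷ 24 = $37.88/mo
Adjusted monthly = $971.41 + $37.88 = $1,009.29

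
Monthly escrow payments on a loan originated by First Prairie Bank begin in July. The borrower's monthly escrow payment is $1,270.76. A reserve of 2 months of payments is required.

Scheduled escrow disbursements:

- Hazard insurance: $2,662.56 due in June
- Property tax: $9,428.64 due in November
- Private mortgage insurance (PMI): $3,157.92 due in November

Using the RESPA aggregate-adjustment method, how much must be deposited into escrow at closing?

$8,774.28

Cushion = 2 × $1,270.76 = $2,541.52
Trial balance (start $0, +$1,270.76 each month, − disbursements):
  Jul: +$1,270.76 → $1,270.76
  Aug: +$1,270.76 → $2,541.52
  Sep: +$1,270.76 → $3,812.28
  Oct: +$1,270.76 → $5,083.04
  Nov: +$1,270.76 − $12,586.56 → -$6,232.76
  Dec: +$1,270.76 → -$4,962.00
  Jan: +$1,270.76 → -$3,691.24
  Feb: +$1,270.76 → -$2,420.48
  Mar: +$1,270.76 → -$1,149.72
  Apr: +$1,270.76 → $121.04
  May: +$1,270.76 → $1,391.80
  Jun: +$1,270.76 − $2,662.56 → $0.00
Lowest trial balance = -$6,232.76 (Nov)
Initial deposit = cushion − low point = $2,541.52 − (-$6,232.76) = $8,774.28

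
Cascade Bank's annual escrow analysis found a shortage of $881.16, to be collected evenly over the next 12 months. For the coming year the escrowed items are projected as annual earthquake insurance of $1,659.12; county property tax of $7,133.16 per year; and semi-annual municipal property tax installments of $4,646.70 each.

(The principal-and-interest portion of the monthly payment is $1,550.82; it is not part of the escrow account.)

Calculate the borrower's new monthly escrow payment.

Earthquake insurance = $1,659.12 per year
County property tax = $7,133.16 per year
Municipal property tax = $4,646.70 × 2 = $9,293.40 per year
Total annual escrow = $18,085.68
Monthly escrow = $18,085.68 ÷ 12 = $1,507.14
Monthly shortage recovery: $881.16 / 12 = $73.43
New monthly escrow = $1,507.14 + $73.43 = $1,580.57

$1,580.57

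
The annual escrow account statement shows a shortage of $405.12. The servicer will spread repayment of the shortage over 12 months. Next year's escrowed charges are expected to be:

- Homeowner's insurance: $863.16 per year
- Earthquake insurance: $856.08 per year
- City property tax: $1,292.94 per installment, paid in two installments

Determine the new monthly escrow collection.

$392.52

Homeowner's insurance: $863.16 per year
Earthquake insurance: $856.08 per year
City property tax: $1,292.94 × 2 = $2,585.88 per year
Total annual escrow = $863.16 + $856.08 + $2,585.88 = $4,305.12
Monthly escrow = $4,305.12 ÷ 12 = $358.76
Shortage per month = $405.12 ÷ 12 = $33.76
Adjusted monthly = $358.76 + $33.76 = $392.52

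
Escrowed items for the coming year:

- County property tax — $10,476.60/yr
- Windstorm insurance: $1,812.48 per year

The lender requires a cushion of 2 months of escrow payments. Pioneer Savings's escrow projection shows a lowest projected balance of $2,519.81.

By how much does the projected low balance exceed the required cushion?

$471.63

County property tax = $10,476.60
Windstorm insurance = $1,812.48
Total annual escrow = $10,476.60 + $1,812.48 = $12,289.08
Per month = $12,289.08 ÷ 12 = $1,024.09
Required reserve = 2 × $1,024.09 = $2,048.18
Excess over cushion: $2,519.81 − $2,048.18 = $471.63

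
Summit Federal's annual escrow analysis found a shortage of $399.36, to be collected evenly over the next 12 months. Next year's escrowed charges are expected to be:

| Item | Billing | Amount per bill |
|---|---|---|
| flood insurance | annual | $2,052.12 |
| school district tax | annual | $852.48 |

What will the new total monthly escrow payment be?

Flood insurance = $2,052.12 per year
School district tax = $852.48 per year
Annual escrow total = $2,052.12 + $852.48 = $2,904.60
Base monthly escrow = $2,904.60 ÷ 12 = $242.05
Shortage spread = $399.36 ÷ 12 = $33.28/mo
New monthly escrow = $242.05 + $33.28 = $275.33

$275.33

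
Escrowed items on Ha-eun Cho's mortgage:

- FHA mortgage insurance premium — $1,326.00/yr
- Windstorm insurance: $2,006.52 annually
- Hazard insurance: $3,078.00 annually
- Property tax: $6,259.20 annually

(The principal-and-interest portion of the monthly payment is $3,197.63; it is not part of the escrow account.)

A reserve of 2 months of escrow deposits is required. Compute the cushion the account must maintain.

$2,111.62

FHA mortgage insurance premium = $1,326.00 annually
Windstorm insurance = $2,006.52 annually
Hazard insurance = $3,078.00 annually
Property tax = $6,259.20 annually
Total annual escrow = $12,669.72
Base monthly escrow = $12,669.72 / 12 = $1,055.81
Reserve = 2 × $1,055.81 = $2,111.62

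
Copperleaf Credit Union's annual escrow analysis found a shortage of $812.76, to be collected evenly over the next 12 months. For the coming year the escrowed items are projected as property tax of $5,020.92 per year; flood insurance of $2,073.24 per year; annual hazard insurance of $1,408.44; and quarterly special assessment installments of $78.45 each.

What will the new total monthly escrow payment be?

$802.43

Property tax — $5,020.92/yr
Flood insurance — $2,073.24/yr
Hazard insurance — $1,408.44/yr
Special assessment — $78.45 × 4 = $313.80/yr
Yearly total = $5,020.92 + $2,073.24 + $1,408.44 + $313.80 = $8,816.40
Per month = $8,816.40 ÷ 12 = $734.70
Shortage spread = $812.76 ÷ 12 = $67.73/mo
New monthly escrow = $734.70 + $67.73 = $802.43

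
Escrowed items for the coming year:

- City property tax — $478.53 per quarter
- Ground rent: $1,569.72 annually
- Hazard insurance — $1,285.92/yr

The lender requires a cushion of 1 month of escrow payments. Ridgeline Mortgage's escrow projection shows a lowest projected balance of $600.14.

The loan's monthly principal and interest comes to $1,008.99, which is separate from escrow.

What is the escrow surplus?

$202.66

City property tax = $478.53 × 4 = $1,914.12
Ground rent = $1,569.72
Hazard insurance = $1,285.92
Annual escrow total = $4,769.76
Monthly escrow = $4,769.76 ÷ 12 = $397.48
Required cushion = 1 × $397.48 = $397.48
Excess over cushion: $600.14 − $397.48 = $202.66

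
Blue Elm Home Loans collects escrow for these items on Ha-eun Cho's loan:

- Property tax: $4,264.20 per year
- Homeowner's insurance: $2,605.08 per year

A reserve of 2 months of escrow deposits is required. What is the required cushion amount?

Property tax — $4,264.20 annually
Homeowner's insurance — $2,605.08 annually
Combined annual = $4,264.20 + $2,605.08 = $6,869.28
Per month = $6,869.28 ÷ 12 = $572.44
Required cushion = 2 × $572.44 = $1,144.88

$1,144.88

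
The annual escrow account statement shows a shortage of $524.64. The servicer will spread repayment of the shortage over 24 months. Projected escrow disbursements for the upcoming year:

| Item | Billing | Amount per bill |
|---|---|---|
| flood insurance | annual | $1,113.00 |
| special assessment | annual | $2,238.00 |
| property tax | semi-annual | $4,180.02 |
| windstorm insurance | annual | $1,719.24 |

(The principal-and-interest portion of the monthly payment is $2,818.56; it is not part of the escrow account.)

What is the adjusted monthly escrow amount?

Flood insurance = $1,113.00 per year
Special assessment = $2,238.00 per year
Property tax = $4,180.02 × 2 = $8,360.04 per year
Windstorm insurance = $1,719.24 per year
Total per year = $13,430.28
Monthly escrow = $13,430.28 / 12 = $1,119.19
Shortage spread = $524.64 ÷ 24 = $21.86/mo
Adjusted monthly = $1,119.19 + $21.86 = $1,141.05

$1,141.05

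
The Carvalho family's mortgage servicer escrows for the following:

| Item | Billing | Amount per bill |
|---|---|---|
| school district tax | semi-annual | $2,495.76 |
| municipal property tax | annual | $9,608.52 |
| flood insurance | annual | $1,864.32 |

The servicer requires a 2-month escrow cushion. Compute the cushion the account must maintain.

$2,744.06

School district tax = $2,495.76 × 2 = $4,991.52 annually
Municipal property tax = $9,608.52 annually
Flood insurance = $1,864.32 annually
Combined annual = $16,464.36
Monthly escrow = $16,464.36 ÷ 12 = $1,372.03
Required cushion = 2 × $1,372.03 = $2,744.06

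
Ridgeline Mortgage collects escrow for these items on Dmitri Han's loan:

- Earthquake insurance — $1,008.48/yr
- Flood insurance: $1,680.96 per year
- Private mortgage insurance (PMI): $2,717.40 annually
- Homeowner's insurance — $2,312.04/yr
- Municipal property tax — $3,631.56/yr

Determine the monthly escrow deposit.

$945.87

Earthquake insurance — $1,008.48 per year
Flood insurance — $1,680.96 per year
Private mortgage insurance (PMI) — $2,717.40 per year
Homeowner's insurance — $2,312.04 per year
Municipal property tax — $3,631.56 per year
Combined annual = $11,350.44
Per month = $11,350.44 / 12 = $945.87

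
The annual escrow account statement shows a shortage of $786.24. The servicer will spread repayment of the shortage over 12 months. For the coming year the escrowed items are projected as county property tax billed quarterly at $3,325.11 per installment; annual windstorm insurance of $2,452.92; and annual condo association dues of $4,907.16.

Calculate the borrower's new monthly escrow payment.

County property tax = $3,325.11 × 4 = $13,300.44/yr
Windstorm insurance = $2,452.92/yr
Condo association dues = $4,907.16/yr
Annual escrow total = $13,300.44 + $2,452.92 + $4,907.16 = $20,660.52
Monthly = $20,660.52 / 12 = $1,721.71
Monthly shortage recovery: $786.24 / 12 = $65.52
New monthly escrow = $1,721.71 + $65.52 = $1,787.23

$1,787.23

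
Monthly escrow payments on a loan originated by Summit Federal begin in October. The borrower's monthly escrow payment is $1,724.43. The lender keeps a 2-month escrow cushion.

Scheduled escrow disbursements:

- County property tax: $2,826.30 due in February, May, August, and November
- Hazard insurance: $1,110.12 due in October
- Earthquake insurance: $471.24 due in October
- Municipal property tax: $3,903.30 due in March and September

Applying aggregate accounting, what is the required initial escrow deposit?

$4,407.66

Cushion = 2 × $1,724.43 = $3,448.86
Trial balance (start $0, +$1,724.43 each month, − disbursements):
  Oct: +$1,724.43 − $1,581.36 → $143.07
  Nov: +$1,724.43 − $2,826.30 → -$958.80
  Dec: +$1,724.43 → $765.63
  Jan: +$1,724.43 → $2,490.06
  Feb: +$1,724.43 − $2,826.30 → $1,388.19
  Mar: +$1,724.43 − $3,903.30 → -$790.68
  Apr: +$1,724.43 → $933.75
  May: +$1,724.43 − $2,826.30 → -$168.12
  Jun: +$1,724.43 → $1,556.31
  Jul: +$1,724.43 → $3,280.74
  Aug: +$1,724.43 − $2,826.30 → $2,178.87
  Sep: +$1,724.43 − $3,903.30 → $0.00
Lowest trial balance = -$958.80 (Nov)
Initial deposit = cushion − low point = $3,448.86 − (-$958.80) = $4,407.66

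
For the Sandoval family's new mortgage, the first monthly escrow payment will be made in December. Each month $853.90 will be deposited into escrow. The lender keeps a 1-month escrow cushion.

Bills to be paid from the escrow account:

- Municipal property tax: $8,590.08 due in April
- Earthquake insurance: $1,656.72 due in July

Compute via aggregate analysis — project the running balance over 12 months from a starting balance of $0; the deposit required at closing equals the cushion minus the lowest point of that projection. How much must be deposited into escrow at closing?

Cushion = 1 × $853.90 = $853.90
Trial balance (start $0, +$853.90 each month, − disbursements):
  Dec: +$853.90 → $853.90
  Jan: +$853.90 → $1,707.80
  Feb: +$853.90 → $2,561.70
  Mar: +$853.90 → $3,415.60
  Apr: +$853.90 − $8,590.08 → -$4,320.58
  May: +$853.90 → -$3,466.68
  Jun: +$853.90 → -$2,612.78
  Jul: +$853.90 − $1,656.72 → -$3,415.60
  Aug: +$853.90 → -$2,561.70
  Sep: +$853.90 → -$1,707.80
  Oct: +$853.90 → -$853.90
  Nov: +$853.90 → $0.00
Lowest trial balance = -$4,320.58 (Apr)
Initial deposit = cushion − low point = $853.90 − (-$4,320.58) = $5,174.48

$5,174.48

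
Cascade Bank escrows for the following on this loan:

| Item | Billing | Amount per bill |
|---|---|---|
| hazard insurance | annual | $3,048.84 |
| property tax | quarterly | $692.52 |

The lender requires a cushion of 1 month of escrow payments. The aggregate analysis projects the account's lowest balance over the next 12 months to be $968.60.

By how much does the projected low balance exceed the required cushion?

Hazard insurance — $3,048.84
Property tax — $692.52 × 4 = $2,770.08
Total annual escrow = $5,818.92
Monthly escrow = $5,818.92 / 12 = $484.91
Required cushion = 1 × $484.91 = $484.91
Excess over cushion: $968.60 − $484.91 = $483.69

$483.69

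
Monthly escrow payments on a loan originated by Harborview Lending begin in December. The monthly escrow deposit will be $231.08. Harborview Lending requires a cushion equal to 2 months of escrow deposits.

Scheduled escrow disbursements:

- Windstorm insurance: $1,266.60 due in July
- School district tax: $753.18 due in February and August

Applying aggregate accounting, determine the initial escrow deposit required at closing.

Cushion = 2 × $231.08 = $462.16
Trial balance (start $0, +$231.08 each month, − disbursements):
  Dec: +$231.08 → $231.08
  Jan: +$231.08 → $462.16
  Feb: +$231.08 − $753.18 → -$59.94
  Mar: +$231.08 → $171.14
  Apr: +$231.08 → $402.22
  May: +$231.08 → $633.30
  Jun: +$231.08 → $864.38
  Jul: +$231.08 − $1,266.60 → -$171.14
  Aug: +$231.08 − $753.18 → -$693.24
  Sep: +$231.08 → -$462.16
  Oct: +$231.08 → -$231.08
  Nov: +$231.08 → $0.00
Lowest trial balance = -$693.24 (Aug)
Initial deposit = cushion − low point = $462.16 − (-$693.24) = $1,155.40

$1,155.40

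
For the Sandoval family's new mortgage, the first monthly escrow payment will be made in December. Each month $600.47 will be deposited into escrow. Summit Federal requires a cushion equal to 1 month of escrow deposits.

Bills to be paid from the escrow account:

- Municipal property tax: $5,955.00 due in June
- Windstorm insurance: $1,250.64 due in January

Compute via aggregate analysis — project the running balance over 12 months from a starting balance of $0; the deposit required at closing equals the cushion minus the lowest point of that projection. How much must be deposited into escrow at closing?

Cushion = 1 × $600.47 = $600.47
Trial balance (start $0, +$600.47 each month, − disbursements):
  Dec: +$600.47 → $600.47
  Jan: +$600.47 − $1,250.64 → -$49.70
  Feb: +$600.47 → $550.77
  Mar: +$600.47 → $1,151.24
  Apr: +$600.47 → $1,751.71
  May: +$600.47 → $2,352.18
  Jun: +$600.47 − $5,955.00 → -$3,002.35
  Jul: +$600.47 → -$2,401.88
  Aug: +$600.47 → -$1,801.41
  Sep: +$600.47 → -$1,200.94
  Oct: +$600.47 → -$600.47
  Nov: +$600.47 → $0.00
Lowest trial balance = -$3,002.35 (Jun)
Initial deposit = cushion − low point = $600.47 − (-$3,002.35) = $3,602.82

$3,602.82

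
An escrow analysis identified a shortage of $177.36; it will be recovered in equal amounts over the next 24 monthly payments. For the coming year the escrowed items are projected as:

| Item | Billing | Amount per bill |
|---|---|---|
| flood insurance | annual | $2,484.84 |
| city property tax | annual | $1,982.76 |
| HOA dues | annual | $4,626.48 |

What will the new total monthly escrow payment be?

$765.23

Flood insurance: $2,484.84/yr
City property tax: $1,982.76/yr
HOA dues: $4,626.48/yr
Annual escrow total = $2,484.84 + $1,982.76 + $4,626.48 = $9,094.08
Per month = $9,094.08 / 12 = $757.84
Shortage per month = $177.36 / 24 = $7.39
New monthly escrow = $757.84 + $7.39 = $765.23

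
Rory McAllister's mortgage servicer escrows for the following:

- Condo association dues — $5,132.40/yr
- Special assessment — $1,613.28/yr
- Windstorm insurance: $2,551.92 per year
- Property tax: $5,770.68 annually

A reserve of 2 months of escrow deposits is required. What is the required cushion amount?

Condo association dues: $5,132.40/yr
Special assessment: $1,613.28/yr
Windstorm insurance: $2,551.92/yr
Property tax: $5,770.68/yr
Yearly total = $15,068.28
Base monthly escrow = $15,068.28 / 12 = $1,255.69
Cushion = 2 × $1,255.69 = $2,511.38

$2,511.38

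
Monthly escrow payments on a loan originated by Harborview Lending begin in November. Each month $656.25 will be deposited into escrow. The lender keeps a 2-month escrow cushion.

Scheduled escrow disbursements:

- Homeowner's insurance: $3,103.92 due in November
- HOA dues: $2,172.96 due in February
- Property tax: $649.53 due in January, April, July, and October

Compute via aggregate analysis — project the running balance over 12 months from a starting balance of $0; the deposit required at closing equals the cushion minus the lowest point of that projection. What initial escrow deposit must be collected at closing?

Cushion = 2 × $656.25 = $1,312.50
Trial balance (start $0, +$656.25 each month, − disbursements):
  Nov: +$656.25 − $3,103.92 → -$2,447.67
  Dec: +$656.25 → -$1,791.42
  Jan: +$656.25 − $649.53 → -$1,784.70
  Feb: +$656.25 − $2,172.96 → -$3,301.41
  Mar: +$656.25 → -$2,645.16
  Apr: +$656.25 − $649.53 → -$2,638.44
  May: +$656.25 → -$1,982.19
  Jun: +$656.25 → -$1,325.94
  Jul: +$656.25 − $649.53 → -$1,319.22
  Aug: +$656.25 → -$662.97
  Sep: +$656.25 → -$6.72
  Oct: +$656.25 − $649.53 → $0.00
Lowest trial balance = -$3,301.41 (Feb)
Initial deposit = cushion − low point = $1,312.50 − (-$3,301.41) = $4,613.91

$4,613.91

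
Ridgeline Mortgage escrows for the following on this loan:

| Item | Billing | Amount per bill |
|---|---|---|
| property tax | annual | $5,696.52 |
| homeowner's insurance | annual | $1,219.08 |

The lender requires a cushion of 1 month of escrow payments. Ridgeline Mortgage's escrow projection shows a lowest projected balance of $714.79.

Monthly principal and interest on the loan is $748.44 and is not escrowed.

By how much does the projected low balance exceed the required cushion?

$138.49

Property tax: $5,696.52/yr
Homeowner's insurance: $1,219.08/yr
Yearly total = $6,915.60
Monthly escrow = $6,915.60 ÷ 12 = $576.30
Cushion = 1 × $576.30 = $576.30
Surplus = $714.79 − $576.30 = $138.49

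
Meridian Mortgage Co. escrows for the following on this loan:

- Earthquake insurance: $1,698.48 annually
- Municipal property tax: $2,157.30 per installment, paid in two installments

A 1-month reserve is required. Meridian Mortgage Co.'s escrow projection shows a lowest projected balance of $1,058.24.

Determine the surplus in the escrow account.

Earthquake insurance = $1,698.48/yr
Municipal property tax = $2,157.30 × 2 = $4,314.60/yr
Yearly total = $6,013.08
Monthly escrow = $6,013.08 ÷ 12 = $501.09
Cushion = 1 × $501.09 = $501.09
Excess over cushion: $1,058.24 − $501.09 = $557.15

$557.15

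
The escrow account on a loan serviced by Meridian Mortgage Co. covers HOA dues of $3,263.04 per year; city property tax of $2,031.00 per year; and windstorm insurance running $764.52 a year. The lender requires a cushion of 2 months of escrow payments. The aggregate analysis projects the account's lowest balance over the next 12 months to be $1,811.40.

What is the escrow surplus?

HOA dues — $3,263.04 annually
City property tax — $2,031.00 annually
Windstorm insurance — $764.52 annually
Total annual escrow = $3,263.04 + $2,031.00 + $764.52 = $6,058.56
Per month = $6,058.56 / 12 = $504.88
Cushion = 2 × $504.88 = $1,009.76
Excess over cushion: $1,811.40 − $1,009.76 = $801.64

$801.64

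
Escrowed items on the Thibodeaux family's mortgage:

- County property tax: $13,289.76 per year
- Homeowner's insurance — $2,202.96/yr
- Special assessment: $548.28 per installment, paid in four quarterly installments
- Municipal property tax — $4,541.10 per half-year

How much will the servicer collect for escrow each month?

$2,230.67

County property tax = $13,289.76/yr
Homeowner's insurance = $2,202.96/yr
Special assessment = $548.28 × 4 = $2,193.12/yr
Municipal property tax = $4,541.10 × 2 = $9,082.20/yr
Annual escrow total = $26,768.04
Monthly = $26,768.04 ÷ 12 = $2,230.67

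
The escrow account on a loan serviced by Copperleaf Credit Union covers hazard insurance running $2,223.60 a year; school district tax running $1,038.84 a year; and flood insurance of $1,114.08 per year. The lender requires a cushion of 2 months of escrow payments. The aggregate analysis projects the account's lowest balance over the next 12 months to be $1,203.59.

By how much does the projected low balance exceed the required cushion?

$474.17

Hazard insurance: $2,223.60
School district tax: $1,038.84
Flood insurance: $1,114.08
Yearly total = $2,223.60 + $1,038.84 + $1,114.08 = $4,376.52
Base monthly escrow = $4,376.52 ÷ 12 = $364.71
Cushion = 2 × $364.71 = $729.42
Excess over cushion: $1,203.59 − $729.42 = $474.17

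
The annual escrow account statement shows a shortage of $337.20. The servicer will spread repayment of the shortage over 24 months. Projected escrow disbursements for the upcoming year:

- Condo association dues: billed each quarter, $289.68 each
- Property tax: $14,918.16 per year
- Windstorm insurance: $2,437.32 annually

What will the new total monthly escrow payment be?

Condo association dues — $289.68 × 4 = $1,158.72 per year
Property tax — $14,918.16 per year
Windstorm insurance — $2,437.32 per year
Combined annual = $1,158.72 + $14,918.16 + $2,437.32 = $18,514.20
Base monthly escrow = $18,514.20 / 12 = $1,542.85
Monthly shortage recovery: $337.20 / 24 = $14.05
Adjusted monthly = $1,542.85 + $14.05 = $1,556.90

$1,556.90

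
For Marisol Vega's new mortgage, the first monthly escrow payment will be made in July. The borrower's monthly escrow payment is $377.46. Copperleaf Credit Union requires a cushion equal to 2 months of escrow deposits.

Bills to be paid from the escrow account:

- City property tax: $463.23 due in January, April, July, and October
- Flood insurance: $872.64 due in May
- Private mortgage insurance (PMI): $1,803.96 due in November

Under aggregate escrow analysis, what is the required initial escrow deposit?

$1,598.04

Cushion = 2 × $377.46 = $754.92
Trial balance (start $0, +$377.46 each month, − disbursements):
  Jul: +$377.46 − $463.23 → -$85.77
  Aug: +$377.46 → $291.69
  Sep: +$377.46 → $669.15
  Oct: +$377.46 − $463.23 → $583.38
  Nov: +$377.46 − $1,803.96 → -$843.12
  Dec: +$377.46 → -$465.66
  Jan: +$377.46 − $463.23 → -$551.43
  Feb: +$377.46 → -$173.97
  Mar: +$377.46 → $203.49
  Apr: +$377.46 − $463.23 → $117.72
  May: +$377.46 − $872.64 → -$377.46
  Jun: +$377.46 → $0.00
Lowest trial balance = -$843.12 (Nov)
Initial deposit = cushion − low point = $754.92 − (-$843.12) = $1,598.04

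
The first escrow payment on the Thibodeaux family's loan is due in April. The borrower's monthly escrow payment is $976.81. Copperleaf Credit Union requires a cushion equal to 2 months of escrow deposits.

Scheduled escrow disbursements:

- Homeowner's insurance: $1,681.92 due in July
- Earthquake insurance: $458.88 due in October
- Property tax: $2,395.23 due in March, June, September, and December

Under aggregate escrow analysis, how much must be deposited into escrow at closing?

Cushion = 2 × $976.81 = $1,953.62
Trial balance (start $0, +$976.81 each month, − disbursements):
  Apr: +$976.81 → $976.81
  May: +$976.81 → $1,953.62
  Jun: +$976.81 − $2,395.23 → $535.20
  Jul: +$976.81 − $1,681.92 → -$169.91
  Aug: +$976.81 → $806.90
  Sep: +$976.81 − $2,395.23 → -$611.52
  Oct: +$976.81 − $458.88 → -$93.59
  Nov: +$976.81 → $883.22
  Dec: +$976.81 − $2,395.23 → -$535.20
  Jan: +$976.81 → $441.61
  Feb: +$976.81 → $1,418.42
  Mar: +$976.81 − $2,395.23 → $0.00
Lowest trial balance = -$611.52 (Sep)
Initial deposit = cushion − low point = $1,953.62 − (-$611.52) = $2,565.14

$2,565.14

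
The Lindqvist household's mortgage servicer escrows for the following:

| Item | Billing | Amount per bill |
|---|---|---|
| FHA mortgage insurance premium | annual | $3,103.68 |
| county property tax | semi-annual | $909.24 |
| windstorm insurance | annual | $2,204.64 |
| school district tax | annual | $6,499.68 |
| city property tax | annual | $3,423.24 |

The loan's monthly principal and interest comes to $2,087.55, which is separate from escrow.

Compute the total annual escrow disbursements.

FHA mortgage insurance premium — $3,103.68
County property tax — $909.24 × 2 = $1,818.48
Windstorm insurance — $2,204.64
School district tax — $6,499.68
City property tax — $3,423.24
Total per year = $17,049.72

$17,049.72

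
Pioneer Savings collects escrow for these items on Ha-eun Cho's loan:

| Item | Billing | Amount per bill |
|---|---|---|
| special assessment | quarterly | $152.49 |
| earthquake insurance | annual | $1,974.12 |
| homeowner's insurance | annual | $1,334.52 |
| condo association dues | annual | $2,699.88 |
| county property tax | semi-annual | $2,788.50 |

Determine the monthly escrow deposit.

Special assessment — $152.49 × 4 = $609.96
Earthquake insurance — $1,974.12
Homeowner's insurance — $1,334.52
Condo association dues — $2,699.88
County property tax — $2,788.50 × 2 = $5,577.00
Annual escrow total = $609.96 + $1,974.12 + $1,334.52 + $2,699.88 + $5,577.00 = $12,195.48
Monthly escrow = $12,195.48 / 12 = $1,016.29

$1,016.29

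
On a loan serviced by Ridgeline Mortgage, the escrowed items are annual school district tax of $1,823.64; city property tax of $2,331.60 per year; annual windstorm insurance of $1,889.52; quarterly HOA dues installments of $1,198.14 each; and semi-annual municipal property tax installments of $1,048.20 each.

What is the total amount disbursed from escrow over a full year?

School district tax: $1,823.64/yr
City property tax: $2,331.60/yr
Windstorm insurance: $1,889.52/yr
HOA dues: $1,198.14 × 4 = $4,792.56/yr
Municipal property tax: $1,048.20 × 2 = $2,096.40/yr
Annual escrow total = $1,823.64 + $2,331.60 + $1,889.52 + $4,792.56 + $2,096.40 = $12,933.72

$12,933.72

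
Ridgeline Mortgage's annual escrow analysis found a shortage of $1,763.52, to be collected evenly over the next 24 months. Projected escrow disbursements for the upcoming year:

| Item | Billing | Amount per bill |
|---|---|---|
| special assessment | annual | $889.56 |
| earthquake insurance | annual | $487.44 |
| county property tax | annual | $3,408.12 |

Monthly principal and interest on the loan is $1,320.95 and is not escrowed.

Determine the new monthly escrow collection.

Special assessment: $889.56 annually
Earthquake insurance: $487.44 annually
County property tax: $3,408.12 annually
Combined annual = $4,785.12
Monthly = $4,785.12 ÷ 12 = $398.76
Shortage per month = $1,763.52 / 24 = $73.48
Adjusted monthly = $398.76 + $73.48 = $472.24

$472.24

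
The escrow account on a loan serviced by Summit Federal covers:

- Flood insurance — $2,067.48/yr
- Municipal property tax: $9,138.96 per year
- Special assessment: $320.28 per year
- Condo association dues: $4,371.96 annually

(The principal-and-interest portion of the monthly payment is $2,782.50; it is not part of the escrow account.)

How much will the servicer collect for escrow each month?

Flood insurance = $2,067.48/yr
Municipal property tax = $9,138.96/yr
Special assessment = $320.28/yr
Condo association dues = $4,371.96/yr
Yearly total = $2,067.48 + $9,138.96 + $320.28 + $4,371.96 = $15,898.68
Base monthly escrow = $15,898.68 / 12 = $1,324.89

$1,324.89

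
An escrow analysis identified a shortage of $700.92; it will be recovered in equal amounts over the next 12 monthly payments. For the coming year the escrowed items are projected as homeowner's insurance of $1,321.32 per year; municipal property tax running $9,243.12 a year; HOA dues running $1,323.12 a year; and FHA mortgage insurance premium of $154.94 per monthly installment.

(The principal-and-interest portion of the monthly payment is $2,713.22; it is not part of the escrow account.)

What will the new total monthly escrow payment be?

Homeowner's insurance — $1,321.32 annually
Municipal property tax — $9,243.12 annually
HOA dues — $1,323.12 annually
FHA mortgage insurance premium — $154.94 × 12 = $1,859.28 annually
Total per year = $1,321.32 + $9,243.12 + $1,323.12 + $1,859.28 = $13,746.84
Monthly escrow = $13,746.84 / 12 = $1,145.57
Shortage per month = $700.92 / 12 = $58.41
Adjusted monthly = $1,145.57 + $58.41 = $1,203.98

$1,203.98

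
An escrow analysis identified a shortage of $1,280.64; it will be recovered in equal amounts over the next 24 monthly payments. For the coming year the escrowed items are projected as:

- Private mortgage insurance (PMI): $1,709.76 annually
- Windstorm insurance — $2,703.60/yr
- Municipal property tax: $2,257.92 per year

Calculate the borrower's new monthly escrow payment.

Private mortgage insurance (PMI) = $1,709.76
Windstorm insurance = $2,703.60
Municipal property tax = $2,257.92
Combined annual = $6,671.28
Monthly = $6,671.28 ÷ 12 = $555.94
Monthly shortage recovery: $1,280.64 ÷ 24 = $53.36
New monthly escrow = $555.94 + $53.36 = $609.30

$609.30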